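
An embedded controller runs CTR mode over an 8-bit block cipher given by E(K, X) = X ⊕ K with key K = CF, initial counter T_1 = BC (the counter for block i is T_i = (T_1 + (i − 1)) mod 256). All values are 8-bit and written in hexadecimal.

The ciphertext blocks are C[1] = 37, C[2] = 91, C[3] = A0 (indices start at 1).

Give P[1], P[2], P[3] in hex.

CTR decryption: S_i = E(K, T_i) where T_i is the counter for block i; P_i = C_i ⊕ S_i.
P[1]: T = BC, S = E(K, T) = 73; 37 ⊕ 73 = 44.
P[2]: T = BD, S = E(K, T) = 72; 91 ⊕ 72 = E3.
P[3]: T = BE, S = E(K, T) = 71; A0 ⊕ 71 = D1.

P[1] = 44, P[2] = E3, P[3] = D1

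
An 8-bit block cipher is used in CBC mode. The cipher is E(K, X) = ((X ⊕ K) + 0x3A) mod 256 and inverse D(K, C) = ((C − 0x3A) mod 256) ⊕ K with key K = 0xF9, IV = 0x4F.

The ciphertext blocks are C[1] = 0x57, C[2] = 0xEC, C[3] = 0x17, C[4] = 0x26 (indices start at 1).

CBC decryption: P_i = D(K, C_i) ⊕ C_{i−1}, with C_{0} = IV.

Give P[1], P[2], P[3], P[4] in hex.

P[1]: D(K, 0x57) = 0xE4; 0xE4 ⊕ 0x4F = 0xAB.
P[2]: D(K, 0xEC) = 0x4B; 0x4B ⊕ 0x57 = 0x1C.
P[3]: D(K, 0x17) = 0x24; 0x24 ⊕ 0xEC = 0xC8.
P[4]: D(K, 0x26) = 0x15; 0x15 ⊕ 0x17 = 0x02.

P[1] = 0xAB, P[2] = 0x1C, P[3] = 0xC8, P[4] = 0x02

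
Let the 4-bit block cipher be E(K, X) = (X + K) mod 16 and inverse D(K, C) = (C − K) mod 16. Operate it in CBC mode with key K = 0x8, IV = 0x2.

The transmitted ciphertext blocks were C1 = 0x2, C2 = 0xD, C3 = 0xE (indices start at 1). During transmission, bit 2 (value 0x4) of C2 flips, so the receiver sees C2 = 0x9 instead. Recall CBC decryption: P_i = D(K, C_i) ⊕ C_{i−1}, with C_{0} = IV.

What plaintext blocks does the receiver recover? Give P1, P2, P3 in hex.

P1 = 0x8, P2 = 0x3, P3 = 0xF

Only C2 changed, to 0x9. In CBC, a change in C_i garbles P_i and flips the same bit in P_{i+1}. Decrypting the received ciphertext:
P1: D(K, 0x2) = 0xA; 0xA ⊕ 0x2 = 0x8.
P2: D(K, 0x9) = 0x1; 0x1 ⊕ 0x2 = 0x3.
P3: D(K, 0xE) = 0x6; 0x6 ⊕ 0x9 = 0xF.
Blocks that differ from the original plaintext: P2, P3.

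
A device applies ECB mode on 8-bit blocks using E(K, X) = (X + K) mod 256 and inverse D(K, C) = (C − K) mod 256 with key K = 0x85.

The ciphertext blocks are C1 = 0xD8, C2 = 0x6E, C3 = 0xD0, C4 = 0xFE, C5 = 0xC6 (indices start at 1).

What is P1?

ECB decryption: P_i = D(K, C_i).
P1: D(K, 0xD8) = 0x53.

P1 = 0x53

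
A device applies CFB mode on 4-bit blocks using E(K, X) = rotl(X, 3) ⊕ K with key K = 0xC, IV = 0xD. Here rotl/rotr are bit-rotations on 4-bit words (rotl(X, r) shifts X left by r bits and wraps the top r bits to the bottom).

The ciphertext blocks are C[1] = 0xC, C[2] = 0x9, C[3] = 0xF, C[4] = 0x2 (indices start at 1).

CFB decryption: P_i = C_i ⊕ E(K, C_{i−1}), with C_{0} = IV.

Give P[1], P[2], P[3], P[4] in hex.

P[1]: E(K, 0xD) = 0x2; 0xC ⊕ 0x2 = 0xE.
P[2]: E(K, 0xC) = 0xA; 0x9 ⊕ 0xA = 0x3.
P[3]: E(K, 0x9) = 0x0; 0xF ⊕ 0x0 = 0xF.
P[4]: E(K, 0xF) = 0x3; 0x2 ⊕ 0x3 = 0x1.

P[1] = 0xE, P[2] = 0x3, P[3] = 0xF, P[4] = 0x1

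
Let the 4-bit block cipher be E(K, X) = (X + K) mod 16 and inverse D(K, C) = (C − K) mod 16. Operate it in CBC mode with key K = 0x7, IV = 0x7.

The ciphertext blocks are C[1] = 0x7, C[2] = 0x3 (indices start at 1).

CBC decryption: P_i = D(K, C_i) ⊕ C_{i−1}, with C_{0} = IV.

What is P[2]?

P[2] = 0xB

P[2]: D(K, 0x3) = 0xC; 0xC ⊕ 0x7 = 0xB.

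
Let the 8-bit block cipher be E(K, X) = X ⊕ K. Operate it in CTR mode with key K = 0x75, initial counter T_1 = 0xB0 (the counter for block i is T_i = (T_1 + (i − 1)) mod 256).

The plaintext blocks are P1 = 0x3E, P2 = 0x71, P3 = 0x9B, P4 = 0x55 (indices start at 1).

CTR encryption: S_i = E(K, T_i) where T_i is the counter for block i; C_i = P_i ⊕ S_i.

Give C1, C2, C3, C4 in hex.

C1 = 0xFB, C2 = 0xB5, C3 = 0x5C, C4 = 0x93

C1: T = 0xB0, S = E(K, T) = 0xC5; 0x3E ⊕ 0xC5 = 0xFB.
C2: T = 0xB1, S = E(K, T) = 0xC4; 0x71 ⊕ 0xC4 = 0xB5.
C3: T = 0xB2, S = E(K, T) = 0xC7; 0x9B ⊕ 0xC7 = 0x5C.
C4: T = 0xB3, S = E(K, T) = 0xC6; 0x55 ⊕ 0xC6 = 0x93.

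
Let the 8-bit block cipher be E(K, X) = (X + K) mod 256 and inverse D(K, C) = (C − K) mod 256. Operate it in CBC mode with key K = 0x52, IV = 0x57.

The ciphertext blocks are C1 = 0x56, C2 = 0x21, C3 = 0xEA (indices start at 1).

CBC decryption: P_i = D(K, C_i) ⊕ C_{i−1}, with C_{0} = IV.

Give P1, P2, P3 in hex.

P1 = 0x53, P2 = 0x99, P3 = 0xB9

P1: D(K, 0x56) = 0x04; 0x04 ⊕ 0x57 = 0x53.
P2: D(K, 0x21) = 0xCF; 0xCF ⊕ 0x56 = 0x99.
P3: D(K, 0xEA) = 0x98; 0x98 ⊕ 0x21 = 0xB9.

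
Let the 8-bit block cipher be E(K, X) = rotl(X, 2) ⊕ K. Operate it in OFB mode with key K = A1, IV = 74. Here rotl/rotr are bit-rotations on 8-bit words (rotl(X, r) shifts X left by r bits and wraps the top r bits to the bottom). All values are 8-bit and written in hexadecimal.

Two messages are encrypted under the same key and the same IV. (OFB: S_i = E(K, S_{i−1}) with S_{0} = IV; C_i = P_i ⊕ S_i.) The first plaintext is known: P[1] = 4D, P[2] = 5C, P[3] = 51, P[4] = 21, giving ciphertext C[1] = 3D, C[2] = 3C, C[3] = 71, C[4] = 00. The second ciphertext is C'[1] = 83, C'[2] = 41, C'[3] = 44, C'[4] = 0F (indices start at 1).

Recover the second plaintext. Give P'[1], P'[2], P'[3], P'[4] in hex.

In OFB with a reused IV, both messages share the same keystream S_i, so C_i ⊕ C'_i = P_i ⊕ P'_i and thus P'_i = P_i ⊕ C_i ⊕ C'_i.
P'[1]: 4D ⊕ 3D ⊕ 83 = F3.
P'[2]: 5C ⊕ 3C ⊕ 41 = 21.
P'[3]: 51 ⊕ 71 ⊕ 44 = 64.
P'[4]: 21 ⊕ 00 ⊕ 0F = 2E.

P'[1] = F3, P'[2] = 21, P'[3] = 64, P'[4] = 2E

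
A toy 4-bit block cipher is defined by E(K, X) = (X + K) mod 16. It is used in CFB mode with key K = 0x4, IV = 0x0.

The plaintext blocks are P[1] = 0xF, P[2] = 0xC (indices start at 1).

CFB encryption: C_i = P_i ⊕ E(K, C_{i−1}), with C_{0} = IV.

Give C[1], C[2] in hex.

C[1] = 0xB, C[2] = 0x3

C[1]: E(K, 0x0) = 0x4; 0xF ⊕ 0x4 = 0xB.
C[2]: E(K, 0xB) = 0xF; 0xC ⊕ 0xF = 0x3.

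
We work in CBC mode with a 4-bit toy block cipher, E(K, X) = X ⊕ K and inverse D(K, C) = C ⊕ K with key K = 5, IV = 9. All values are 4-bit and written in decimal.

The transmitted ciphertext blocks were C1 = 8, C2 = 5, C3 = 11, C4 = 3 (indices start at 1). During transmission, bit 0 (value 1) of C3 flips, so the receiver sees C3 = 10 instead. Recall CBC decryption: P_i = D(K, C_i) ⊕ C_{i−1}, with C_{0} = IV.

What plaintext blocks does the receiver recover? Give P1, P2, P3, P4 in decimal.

Only C3 changed, to 10. In CBC, a change in C_i garbles P_i and flips the same bit in P_{i+1}. Decrypting the received ciphertext:
P1: D(K, 8) = 13; 13 ⊕ 9 = 4.
P2: D(K, 5) = 0; 0 ⊕ 8 = 8.
P3: D(K, 10) = 15; 15 ⊕ 5 = 10.
P4: D(K, 3) = 6; 6 ⊕ 10 = 12.
Blocks that differ from the original plaintext: P3, P4.

P1 = 4, P2 = 8, P3 = 10, P4 = 12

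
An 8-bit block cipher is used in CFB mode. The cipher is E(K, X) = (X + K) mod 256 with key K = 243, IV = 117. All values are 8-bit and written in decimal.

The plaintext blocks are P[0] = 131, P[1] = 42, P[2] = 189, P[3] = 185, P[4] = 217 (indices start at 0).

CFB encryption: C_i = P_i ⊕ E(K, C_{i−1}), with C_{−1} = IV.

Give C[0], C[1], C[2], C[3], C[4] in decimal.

C[0]: E(K, 117) = 104; 131 ⊕ 104 = 235.
C[1]: E(K, 235) = 222; 42 ⊕ 222 = 244.
C[2]: E(K, 244) = 231; 189 ⊕ 231 = 90.
C[3]: E(K, 90) = 77; 185 ⊕ 77 = 244.
C[4]: E(K, 244) = 231; 217 ⊕ 231 = 62.

C[0] = 235, C[1] = 244, C[2] = 90, C[3] = 244, C[4] = 62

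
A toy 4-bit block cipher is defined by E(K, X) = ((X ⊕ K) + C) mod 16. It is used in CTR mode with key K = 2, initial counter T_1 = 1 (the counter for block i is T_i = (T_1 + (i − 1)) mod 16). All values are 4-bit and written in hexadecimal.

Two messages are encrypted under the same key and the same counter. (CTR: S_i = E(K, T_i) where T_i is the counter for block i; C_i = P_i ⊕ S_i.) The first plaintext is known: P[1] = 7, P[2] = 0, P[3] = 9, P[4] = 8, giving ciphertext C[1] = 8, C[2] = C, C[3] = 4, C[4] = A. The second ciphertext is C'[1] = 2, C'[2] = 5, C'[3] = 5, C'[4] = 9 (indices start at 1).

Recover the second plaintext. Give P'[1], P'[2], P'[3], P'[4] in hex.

In CTR with a reused counter, both messages share the same keystream S_i, so C_i ⊕ C'_i = P_i ⊕ P'_i and thus P'_i = P_i ⊕ C_i ⊕ C'_i.
P'[1]: 7 ⊕ 8 ⊕ 2 = D.
P'[2]: 0 ⊕ C ⊕ 5 = 9.
P'[3]: 9 ⊕ 4 ⊕ 5 = 8.
P'[4]: 8 ⊕ A ⊕ 9 = B.

P'[1] = D, P'[2] = 9, P'[3] = 8, P'[4] = B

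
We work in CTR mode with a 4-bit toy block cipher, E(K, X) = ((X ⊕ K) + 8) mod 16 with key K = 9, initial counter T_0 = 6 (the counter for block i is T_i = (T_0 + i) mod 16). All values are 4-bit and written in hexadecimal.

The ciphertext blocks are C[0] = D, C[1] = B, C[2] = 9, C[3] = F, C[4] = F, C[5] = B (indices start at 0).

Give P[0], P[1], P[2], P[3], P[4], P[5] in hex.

P[0] = A, P[1] = D, P[2] = 0, P[3] = 7, P[4] = 4, P[5] = 1

CTR decryption: S_i = E(K, T_i) where T_i is the counter for block i; P_i = C_i ⊕ S_i.
P[0]: T = 6, S = E(K, T) = 7; D ⊕ 7 = A.
P[1]: T = 7, S = E(K, T) = 6; B ⊕ 6 = D.
P[2]: T = 8, S = E(K, T) = 9; 9 ⊕ 9 = 0.
P[3]: T = 9, S = E(K, T) = 8; F ⊕ 8 = 7.
P[4]: T = A, S = E(K, T) = B; F ⊕ B = 4.
P[5]: T = B, S = E(K, T) = A; B ⊕ A = 1.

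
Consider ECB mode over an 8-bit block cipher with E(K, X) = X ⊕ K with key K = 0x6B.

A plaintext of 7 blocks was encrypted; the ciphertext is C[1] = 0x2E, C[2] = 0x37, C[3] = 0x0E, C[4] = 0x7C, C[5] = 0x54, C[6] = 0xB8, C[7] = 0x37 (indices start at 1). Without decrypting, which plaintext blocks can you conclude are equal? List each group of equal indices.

ECB encrypts each block independently with the same key, so equal ciphertext blocks imply equal plaintext blocks.
C[2] = C[7] = 0x37, so P[2] = P[7].

P[2] = P[7]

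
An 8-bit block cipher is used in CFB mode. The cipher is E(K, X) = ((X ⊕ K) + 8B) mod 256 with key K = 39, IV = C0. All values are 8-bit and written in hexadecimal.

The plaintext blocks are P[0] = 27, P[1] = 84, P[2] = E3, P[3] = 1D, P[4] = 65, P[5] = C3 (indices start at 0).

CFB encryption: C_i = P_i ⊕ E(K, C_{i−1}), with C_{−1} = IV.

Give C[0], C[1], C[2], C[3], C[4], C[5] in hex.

C[0] = A3, C[1] = A1, C[2] = C0, C[3] = 99, C[4] = 4E, C[5] = C1

C[0]: E(K, C0) = 84; 27 ⊕ 84 = A3.
C[1]: E(K, A3) = 25; 84 ⊕ 25 = A1.
C[2]: E(K, A1) = 23; E3 ⊕ 23 = C0.
C[3]: E(K, C0) = 84; 1D ⊕ 84 = 99.
C[4]: E(K, 99) = 2B; 65 ⊕ 2B = 4E.
C[5]: E(K, 4E) = 02; C3 ⊕ 02 = C1.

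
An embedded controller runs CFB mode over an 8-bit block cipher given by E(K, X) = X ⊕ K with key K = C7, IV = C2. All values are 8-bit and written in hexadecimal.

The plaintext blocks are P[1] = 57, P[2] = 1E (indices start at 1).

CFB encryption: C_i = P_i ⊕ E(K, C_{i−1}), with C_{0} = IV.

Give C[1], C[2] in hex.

C[1] = 52, C[2] = 8B

C[1]: E(K, C2) = 05; 57 ⊕ 05 = 52.
C[2]: E(K, 52) = 95; 1E ⊕ 95 = 8B.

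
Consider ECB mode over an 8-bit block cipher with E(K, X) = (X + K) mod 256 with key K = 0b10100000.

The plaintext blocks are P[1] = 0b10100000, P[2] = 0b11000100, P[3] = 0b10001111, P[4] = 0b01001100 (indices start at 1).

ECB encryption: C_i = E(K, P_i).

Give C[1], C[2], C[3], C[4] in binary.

C[1]: E(K, 0b10100000) = 0b01000000.
C[2]: E(K, 0b11000100) = 0b01100100.
C[3]: E(K, 0b10001111) = 0b00101111.
C[4]: E(K, 0b01001100) = 0b11101100.

C[1] = 0b01000000, C[2] = 0b01100100, C[3] = 0b00101111, C[4] = 0b11101100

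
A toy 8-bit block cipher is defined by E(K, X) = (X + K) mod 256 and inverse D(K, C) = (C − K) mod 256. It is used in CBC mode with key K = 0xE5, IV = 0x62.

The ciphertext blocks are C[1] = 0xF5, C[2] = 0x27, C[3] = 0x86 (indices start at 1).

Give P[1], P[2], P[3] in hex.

CBC decryption: P_i = D(K, C_i) ⊕ C_{i−1}, with C_{0} = IV.
P[1]: D(K, 0xF5) = 0x10; 0x10 ⊕ 0x62 = 0x72.
P[2]: D(K, 0x27) = 0x42; 0x42 ⊕ 0xF5 = 0xB7.
P[3]: D(K, 0x86) = 0xA1; 0xA1 ⊕ 0x27 = 0x86.

P[1] = 0x72, P[2] = 0xB7, P[3] = 0x86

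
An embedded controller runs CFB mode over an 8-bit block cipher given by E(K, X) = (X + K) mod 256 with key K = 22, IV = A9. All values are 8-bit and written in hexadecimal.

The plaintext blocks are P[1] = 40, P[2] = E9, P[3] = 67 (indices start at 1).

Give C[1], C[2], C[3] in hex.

C[1] = 8B, C[2] = 44, C[3] = 01

CFB encryption: C_i = P_i ⊕ E(K, C_{i−1}), with C_{0} = IV.
C[1]: E(K, A9) = CB; 40 ⊕ CB = 8B.
C[2]: E(K, 8B) = AD; E9 ⊕ AD = 44.
C[3]: E(K, 44) = 66; 67 ⊕ 66 = 01.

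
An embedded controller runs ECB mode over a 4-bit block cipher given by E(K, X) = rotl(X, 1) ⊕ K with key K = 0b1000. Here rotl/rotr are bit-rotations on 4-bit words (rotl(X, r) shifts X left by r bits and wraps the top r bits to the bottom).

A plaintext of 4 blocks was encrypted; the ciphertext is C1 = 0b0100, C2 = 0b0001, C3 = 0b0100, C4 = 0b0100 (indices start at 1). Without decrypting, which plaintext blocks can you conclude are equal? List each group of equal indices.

ECB encrypts each block independently with the same key, so equal ciphertext blocks imply equal plaintext blocks.
C1 = C3 = C4 = 0b0100, so P1 = P3 = P4.

P1 = P3 = P4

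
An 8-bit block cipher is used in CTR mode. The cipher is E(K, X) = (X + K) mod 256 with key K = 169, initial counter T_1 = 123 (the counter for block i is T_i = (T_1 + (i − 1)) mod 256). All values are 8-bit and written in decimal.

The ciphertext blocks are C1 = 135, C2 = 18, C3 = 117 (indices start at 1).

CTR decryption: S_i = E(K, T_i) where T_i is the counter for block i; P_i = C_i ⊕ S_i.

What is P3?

P3: T = 125, S = E(K, T) = 38; 117 ⊕ 38 = 83.

P3 = 83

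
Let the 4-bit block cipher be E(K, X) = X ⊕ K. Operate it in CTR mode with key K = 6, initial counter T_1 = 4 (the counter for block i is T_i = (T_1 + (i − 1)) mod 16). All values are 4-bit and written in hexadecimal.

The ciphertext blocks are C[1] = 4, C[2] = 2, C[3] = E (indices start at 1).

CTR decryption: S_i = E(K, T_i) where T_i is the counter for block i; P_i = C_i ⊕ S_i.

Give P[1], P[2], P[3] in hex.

P[1] = 6, P[2] = 1, P[3] = E

P[1]: T = 4, S = E(K, T) = 2; 4 ⊕ 2 = 6.
P[2]: T = 5, S = E(K, T) = 3; 2 ⊕ 3 = 1.
P[3]: T = 6, S = E(K, T) = 0; E ⊕ 0 = E.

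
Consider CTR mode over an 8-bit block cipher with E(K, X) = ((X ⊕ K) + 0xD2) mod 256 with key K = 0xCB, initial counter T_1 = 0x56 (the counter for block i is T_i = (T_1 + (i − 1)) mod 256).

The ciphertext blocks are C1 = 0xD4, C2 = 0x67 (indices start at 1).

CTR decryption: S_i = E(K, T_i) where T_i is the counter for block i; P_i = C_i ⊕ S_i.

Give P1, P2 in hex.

P1: T = 0x56, S = E(K, T) = 0x6F; 0xD4 ⊕ 0x6F = 0xBB.
P2: T = 0x57, S = E(K, T) = 0x6E; 0x67 ⊕ 0x6E = 0x09.

P1 = 0xBB, P2 = 0x09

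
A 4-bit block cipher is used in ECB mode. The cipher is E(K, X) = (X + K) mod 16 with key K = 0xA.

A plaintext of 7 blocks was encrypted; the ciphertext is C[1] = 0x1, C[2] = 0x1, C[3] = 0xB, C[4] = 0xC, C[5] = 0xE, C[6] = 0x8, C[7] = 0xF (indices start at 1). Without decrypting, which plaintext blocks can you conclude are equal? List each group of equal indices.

ECB encrypts each block independently with the same key, so equal ciphertext blocks imply equal plaintext blocks.
C[1] = C[2] = 0x1, so P[1] = P[2].

P[1] = P[2]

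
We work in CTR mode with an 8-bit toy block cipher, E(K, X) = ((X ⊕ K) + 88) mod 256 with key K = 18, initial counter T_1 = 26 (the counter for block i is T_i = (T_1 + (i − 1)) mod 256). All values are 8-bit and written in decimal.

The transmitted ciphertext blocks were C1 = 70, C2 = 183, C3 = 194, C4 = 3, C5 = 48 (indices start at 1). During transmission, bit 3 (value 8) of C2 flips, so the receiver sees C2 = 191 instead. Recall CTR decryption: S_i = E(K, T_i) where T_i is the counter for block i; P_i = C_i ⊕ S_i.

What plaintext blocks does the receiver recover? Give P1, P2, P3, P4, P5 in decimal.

P1 = 38, P2 = 222, P3 = 164, P4 = 100, P5 = 84

Only C2 changed, to 191. In CTR, a change in C_i flips the same bit in P_i only; the keystream is unaffected. Decrypting the received ciphertext:
P1: T = 26, S = E(K, T) = 96; 70 ⊕ 96 = 38.
P2: T = 27, S = E(K, T) = 97; 191 ⊕ 97 = 222.
P3: T = 28, S = E(K, T) = 102; 194 ⊕ 102 = 164.
P4: T = 29, S = E(K, T) = 103; 3 ⊕ 103 = 100.
P5: T = 30, S = E(K, T) = 100; 48 ⊕ 100 = 84.
Blocks that differ from the original plaintext: P2.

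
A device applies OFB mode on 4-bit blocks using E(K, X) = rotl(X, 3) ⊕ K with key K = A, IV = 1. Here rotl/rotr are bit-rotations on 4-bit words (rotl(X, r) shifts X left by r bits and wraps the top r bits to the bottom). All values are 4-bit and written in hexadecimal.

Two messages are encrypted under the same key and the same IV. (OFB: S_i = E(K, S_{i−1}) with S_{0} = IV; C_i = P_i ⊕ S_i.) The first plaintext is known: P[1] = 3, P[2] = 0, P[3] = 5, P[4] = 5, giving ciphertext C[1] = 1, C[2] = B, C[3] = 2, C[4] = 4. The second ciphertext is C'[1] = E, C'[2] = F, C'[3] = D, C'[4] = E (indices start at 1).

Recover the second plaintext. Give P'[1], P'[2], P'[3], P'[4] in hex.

P'[1] = C, P'[2] = 4, P'[3] = A, P'[4] = F

In OFB with a reused IV, both messages share the same keystream S_i, so C_i ⊕ C'_i = P_i ⊕ P'_i and thus P'_i = P_i ⊕ C_i ⊕ C'_i.
P'[1]: 3 ⊕ 1 ⊕ E = C.
P'[2]: 0 ⊕ B ⊕ F = 4.
P'[3]: 5 ⊕ 2 ⊕ D = A.
P'[4]: 5 ⊕ 4 ⊕ E = F.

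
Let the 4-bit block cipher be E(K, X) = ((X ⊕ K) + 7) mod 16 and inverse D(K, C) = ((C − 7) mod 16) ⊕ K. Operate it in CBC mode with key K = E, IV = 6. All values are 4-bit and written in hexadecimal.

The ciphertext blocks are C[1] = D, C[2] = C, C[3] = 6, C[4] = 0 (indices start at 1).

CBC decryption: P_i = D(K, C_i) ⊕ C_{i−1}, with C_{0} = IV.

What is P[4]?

P[4]: D(K, 0) = 7; 7 ⊕ 6 = 1.

P[4] = 1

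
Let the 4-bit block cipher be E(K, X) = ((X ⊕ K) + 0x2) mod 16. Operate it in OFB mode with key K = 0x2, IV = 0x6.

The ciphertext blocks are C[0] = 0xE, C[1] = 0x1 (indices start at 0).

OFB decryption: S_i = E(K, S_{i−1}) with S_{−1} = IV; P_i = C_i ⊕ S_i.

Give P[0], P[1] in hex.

P[0] = 0x8, P[1] = 0x7

P[0]: S = E(K, 0x6) = 0x6; 0xE ⊕ 0x6 = 0x8.
P[1]: S = E(K, 0x6) = 0x6; 0x1 ⊕ 0x6 = 0x7.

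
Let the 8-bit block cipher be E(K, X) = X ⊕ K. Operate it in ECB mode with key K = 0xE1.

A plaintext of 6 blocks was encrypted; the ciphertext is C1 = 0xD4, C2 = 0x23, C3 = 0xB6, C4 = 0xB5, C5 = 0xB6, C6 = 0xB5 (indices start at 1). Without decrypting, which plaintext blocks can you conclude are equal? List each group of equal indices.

ECB encrypts each block independently with the same key, so equal ciphertext blocks imply equal plaintext blocks.
C3 = C5 = 0xB6, so P3 = P5.
C4 = C6 = 0xB5, so P4 = P6.

P3 = P5; P4 = P6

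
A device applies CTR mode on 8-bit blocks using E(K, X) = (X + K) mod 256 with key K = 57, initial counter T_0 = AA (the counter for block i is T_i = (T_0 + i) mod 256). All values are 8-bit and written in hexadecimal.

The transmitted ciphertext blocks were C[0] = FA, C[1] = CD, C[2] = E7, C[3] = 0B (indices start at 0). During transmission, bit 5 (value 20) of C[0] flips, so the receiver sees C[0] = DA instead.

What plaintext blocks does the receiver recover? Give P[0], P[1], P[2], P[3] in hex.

CTR decryption: S_i = E(K, T_i) where T_i is the counter for block i; P_i = C_i ⊕ S_i.
Only C[0] changed, to DA. In CTR, a change in C_i flips the same bit in P_i only; the keystream is unaffected. Decrypting the received ciphertext:
P[0]: T = AA, S = E(K, T) = 01; DA ⊕ 01 = DB.
P[1]: T = AB, S = E(K, T) = 02; CD ⊕ 02 = CF.
P[2]: T = AC, S = E(K, T) = 03; E7 ⊕ 03 = E4.
P[3]: T = AD, S = E(K, T) = 04; 0B ⊕ 04 = 0F.
Blocks that differ from the original plaintext: P[0].

P[0] = DB, P[1] = CF, P[2] = E4, P[3] = 0F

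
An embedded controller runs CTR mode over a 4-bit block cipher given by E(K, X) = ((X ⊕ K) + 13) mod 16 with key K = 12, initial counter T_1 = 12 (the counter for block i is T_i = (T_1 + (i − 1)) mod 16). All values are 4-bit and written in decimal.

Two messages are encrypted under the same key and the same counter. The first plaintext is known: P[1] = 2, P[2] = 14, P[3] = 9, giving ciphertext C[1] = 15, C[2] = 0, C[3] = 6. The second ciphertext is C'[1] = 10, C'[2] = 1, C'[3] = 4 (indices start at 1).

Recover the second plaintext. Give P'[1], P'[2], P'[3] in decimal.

P'[1] = 7, P'[2] = 15, P'[3] = 11

In CTR with a reused counter, both messages share the same keystream S_i, so C_i ⊕ C'_i = P_i ⊕ P'_i and thus P'_i = P_i ⊕ C_i ⊕ C'_i.
P'[1]: 2 ⊕ 15 ⊕ 10 = 7.
P'[2]: 14 ⊕ 0 ⊕ 1 = 15.
P'[3]: 9 ⊕ 6 ⊕ 4 = 11.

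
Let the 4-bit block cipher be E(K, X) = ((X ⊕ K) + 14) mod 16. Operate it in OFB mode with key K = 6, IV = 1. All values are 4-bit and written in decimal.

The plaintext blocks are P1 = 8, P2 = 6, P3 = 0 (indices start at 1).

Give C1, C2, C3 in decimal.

C1 = 13, C2 = 7, C3 = 5

OFB encryption: S_i = E(K, S_{i−1}) with S_{0} = IV; C_i = P_i ⊕ S_i.
C1: S = E(K, 1) = 5; 8 ⊕ 5 = 13.
C2: S = E(K, 5) = 1; 6 ⊕ 1 = 7.
C3: S = E(K, 1) = 5; 0 ⊕ 5 = 5.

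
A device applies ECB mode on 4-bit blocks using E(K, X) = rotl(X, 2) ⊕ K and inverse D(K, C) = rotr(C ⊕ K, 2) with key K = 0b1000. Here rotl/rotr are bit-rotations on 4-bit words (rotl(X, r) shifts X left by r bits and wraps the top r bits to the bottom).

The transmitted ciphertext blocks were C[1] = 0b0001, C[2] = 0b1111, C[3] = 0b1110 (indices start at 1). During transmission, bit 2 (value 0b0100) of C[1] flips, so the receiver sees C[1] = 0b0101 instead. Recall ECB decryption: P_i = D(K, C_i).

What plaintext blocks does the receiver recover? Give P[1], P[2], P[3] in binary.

P[1] = 0b0111, P[2] = 0b1101, P[3] = 0b1001

Only C[1] changed, to 0b0101. In ECB, a change in C_i affects only P_i. Decrypting the received ciphertext:
P[1]: D(K, 0b0101) = 0b0111.
P[2]: D(K, 0b1111) = 0b1101.
P[3]: D(K, 0b1110) = 0b1001.
Blocks that differ from the original plaintext: P[1].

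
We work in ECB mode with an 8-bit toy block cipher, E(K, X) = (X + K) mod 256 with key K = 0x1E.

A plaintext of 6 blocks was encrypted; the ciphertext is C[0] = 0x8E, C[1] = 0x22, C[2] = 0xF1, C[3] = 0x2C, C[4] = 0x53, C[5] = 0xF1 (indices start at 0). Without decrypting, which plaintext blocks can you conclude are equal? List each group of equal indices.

P[2] = P[5]

ECB encrypts each block independently with the same key, so equal ciphertext blocks imply equal plaintext blocks.
C[2] = C[5] = 0xF1, so P[2] = P[5].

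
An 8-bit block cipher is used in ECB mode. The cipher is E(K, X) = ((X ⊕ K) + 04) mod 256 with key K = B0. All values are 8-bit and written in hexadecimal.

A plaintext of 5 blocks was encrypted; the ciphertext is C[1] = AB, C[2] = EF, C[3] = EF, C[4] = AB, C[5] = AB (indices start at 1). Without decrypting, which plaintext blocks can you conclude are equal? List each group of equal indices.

ECB encrypts each block independently with the same key, so equal ciphertext blocks imply equal plaintext blocks.
C[1] = C[4] = C[5] = AB, so P[1] = P[4] = P[5].
C[2] = C[3] = EF, so P[2] = P[3].

P[1] = P[4] = P[5]; P[2] = P[3]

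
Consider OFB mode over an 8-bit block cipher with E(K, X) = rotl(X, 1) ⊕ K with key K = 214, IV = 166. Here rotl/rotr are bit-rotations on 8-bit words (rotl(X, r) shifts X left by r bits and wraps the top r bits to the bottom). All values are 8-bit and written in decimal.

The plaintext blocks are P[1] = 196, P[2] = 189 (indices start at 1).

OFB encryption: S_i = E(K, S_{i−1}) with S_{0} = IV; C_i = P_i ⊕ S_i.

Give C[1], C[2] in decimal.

C[1] = 95, C[2] = 92

C[1]: S = E(K, 166) = 155; 196 ⊕ 155 = 95.
C[2]: S = E(K, 155) = 225; 189 ⊕ 225 = 92.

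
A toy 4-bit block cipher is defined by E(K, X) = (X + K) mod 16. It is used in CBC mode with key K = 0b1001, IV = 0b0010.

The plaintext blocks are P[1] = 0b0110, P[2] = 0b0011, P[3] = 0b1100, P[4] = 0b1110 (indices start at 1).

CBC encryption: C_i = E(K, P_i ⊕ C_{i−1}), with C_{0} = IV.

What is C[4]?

C[4] = 0b0011

C[1]: P[1] ⊕ 0b0010 = 0b0100; E(K, 0b0100) = 0b1101.
C[2]: P[2] ⊕ 0b1101 = 0b1110; E(K, 0b1110) = 0b0111.
C[3]: P[3] ⊕ 0b0111 = 0b1011; E(K, 0b1011) = 0b0100.
C[4]: P[4] ⊕ 0b0100 = 0b1010; E(K, 0b1010) = 0b0011.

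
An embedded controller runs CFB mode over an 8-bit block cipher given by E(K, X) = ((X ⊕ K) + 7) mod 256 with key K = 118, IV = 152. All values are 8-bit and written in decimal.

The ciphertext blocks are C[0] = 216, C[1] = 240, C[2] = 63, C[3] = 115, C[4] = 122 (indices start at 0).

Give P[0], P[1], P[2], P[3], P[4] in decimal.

P[0] = 45, P[1] = 69, P[2] = 178, P[3] = 35, P[4] = 118

CFB decryption: P_i = C_i ⊕ E(K, C_{i−1}), with C_{−1} = IV.
P[0]: E(K, 152) = 245; 216 ⊕ 245 = 45.
P[1]: E(K, 216) = 181; 240 ⊕ 181 = 69.
P[2]: E(K, 240) = 141; 63 ⊕ 141 = 178.
P[3]: E(K, 63) = 80; 115 ⊕ 80 = 35.
P[4]: E(K, 115) = 12; 122 ⊕ 12 = 118.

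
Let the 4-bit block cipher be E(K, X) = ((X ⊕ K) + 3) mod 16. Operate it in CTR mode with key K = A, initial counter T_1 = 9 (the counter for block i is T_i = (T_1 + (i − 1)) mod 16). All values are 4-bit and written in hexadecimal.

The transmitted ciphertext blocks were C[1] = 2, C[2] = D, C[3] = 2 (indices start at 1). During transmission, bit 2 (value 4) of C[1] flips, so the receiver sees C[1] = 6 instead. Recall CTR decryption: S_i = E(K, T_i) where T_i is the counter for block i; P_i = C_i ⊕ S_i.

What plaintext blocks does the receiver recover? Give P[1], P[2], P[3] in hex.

Only C[1] changed, to 6. In CTR, a change in C_i flips the same bit in P_i only; the keystream is unaffected. Decrypting the received ciphertext:
P[1]: T = 9, S = E(K, T) = 6; 6 ⊕ 6 = 0.
P[2]: T = A, S = E(K, T) = 3; D ⊕ 3 = E.
P[3]: T = B, S = E(K, T) = 4; 2 ⊕ 4 = 6.
Blocks that differ from the original plaintext: P[1].

P[1] = 0, P[2] = E, P[3] = 6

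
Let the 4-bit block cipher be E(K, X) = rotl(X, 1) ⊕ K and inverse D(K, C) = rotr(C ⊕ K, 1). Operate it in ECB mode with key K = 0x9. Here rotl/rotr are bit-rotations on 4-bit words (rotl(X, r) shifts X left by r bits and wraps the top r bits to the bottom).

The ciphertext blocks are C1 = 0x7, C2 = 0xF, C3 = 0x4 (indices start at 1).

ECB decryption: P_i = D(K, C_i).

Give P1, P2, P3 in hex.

P1: D(K, 0x7) = 0x7.
P2: D(K, 0xF) = 0x3.
P3: D(K, 0x4) = 0xE.

P1 = 0x7, P2 = 0x3, P3 = 0xE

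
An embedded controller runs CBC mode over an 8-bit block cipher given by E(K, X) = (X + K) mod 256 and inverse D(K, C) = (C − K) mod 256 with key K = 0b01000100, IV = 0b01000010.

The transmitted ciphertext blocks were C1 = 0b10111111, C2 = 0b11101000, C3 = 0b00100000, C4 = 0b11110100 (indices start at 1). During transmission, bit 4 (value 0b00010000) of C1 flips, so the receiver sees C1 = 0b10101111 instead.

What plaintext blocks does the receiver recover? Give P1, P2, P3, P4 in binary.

P1 = 0b00101001, P2 = 0b00001011, P3 = 0b00110100, P4 = 0b10010000

CBC decryption: P_i = D(K, C_i) ⊕ C_{i−1}, with C_{0} = IV.
Only C1 changed, to 0b10101111. In CBC, a change in C_i garbles P_i and flips the same bit in P_{i+1}. Decrypting the received ciphertext:
P1: D(K, 0b10101111) = 0b01101011; 0b01101011 ⊕ 0b01000010 = 0b00101001.
P2: D(K, 0b11101000) = 0b10100100; 0b10100100 ⊕ 0b10101111 = 0b00001011.
P3: D(K, 0b00100000) = 0b11011100; 0b11011100 ⊕ 0b11101000 = 0b00110100.
P4: D(K, 0b11110100) = 0b10110000; 0b10110000 ⊕ 0b00100000 = 0b10010000.
Blocks that differ from the original plaintext: P1, P2.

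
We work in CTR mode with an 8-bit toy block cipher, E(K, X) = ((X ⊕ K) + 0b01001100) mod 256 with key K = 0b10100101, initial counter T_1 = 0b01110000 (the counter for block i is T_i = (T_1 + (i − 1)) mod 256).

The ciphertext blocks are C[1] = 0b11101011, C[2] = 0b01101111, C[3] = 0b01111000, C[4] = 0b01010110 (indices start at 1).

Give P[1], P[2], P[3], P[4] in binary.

CTR decryption: S_i = E(K, T_i) where T_i is the counter for block i; P_i = C_i ⊕ S_i.
P[1]: T = 0b01110000, S = E(K, T) = 0b00100001; 0b11101011 ⊕ 0b00100001 = 0b11001010.
P[2]: T = 0b01110001, S = E(K, T) = 0b00100000; 0b01101111 ⊕ 0b00100000 = 0b01001111.
P[3]: T = 0b01110010, S = E(K, T) = 0b00100011; 0b01111000 ⊕ 0b00100011 = 0b01011011.
P[4]: T = 0b01110011, S = E(K, T) = 0b00100010; 0b01010110 ⊕ 0b00100010 = 0b01110100.

P[1] = 0b11001010, P[2] = 0b01001111, P[3] = 0b01011011, P[4] = 0b01110100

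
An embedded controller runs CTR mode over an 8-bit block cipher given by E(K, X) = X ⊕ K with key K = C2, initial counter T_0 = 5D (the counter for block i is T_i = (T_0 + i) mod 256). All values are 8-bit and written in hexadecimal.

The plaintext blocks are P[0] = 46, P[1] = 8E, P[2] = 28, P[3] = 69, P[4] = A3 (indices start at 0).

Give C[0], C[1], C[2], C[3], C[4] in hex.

CTR encryption: S_i = E(K, T_i) where T_i is the counter for block i; C_i = P_i ⊕ S_i.
C[0]: T = 5D, S = E(K, T) = 9F; 46 ⊕ 9F = D9.
C[1]: T = 5E, S = E(K, T) = 9C; 8E ⊕ 9C = 12.
C[2]: T = 5F, S = E(K, T) = 9D; 28 ⊕ 9D = B5.
C[3]: T = 60, S = E(K, T) = A2; 69 ⊕ A2 = CB.
C[4]: T = 61, S = E(K, T) = A3; A3 ⊕ A3 = 00.

C[0] = D9, C[1] = 12, C[2] = B5, C[3] = CB, C[4] = 00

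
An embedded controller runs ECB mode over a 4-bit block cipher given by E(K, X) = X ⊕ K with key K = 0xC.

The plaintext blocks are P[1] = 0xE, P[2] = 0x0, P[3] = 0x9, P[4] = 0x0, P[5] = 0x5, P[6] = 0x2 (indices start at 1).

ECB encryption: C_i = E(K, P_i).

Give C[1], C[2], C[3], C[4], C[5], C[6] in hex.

C[1] = 0x2, C[2] = 0xC, C[3] = 0x5, C[4] = 0xC, C[5] = 0x9, C[6] = 0xE

C[1]: E(K, 0xE) = 0x2.
C[2]: E(K, 0x0) = 0xC.
C[3]: E(K, 0x9) = 0x5.
C[4]: E(K, 0x0) = 0xC.
C[5]: E(K, 0x5) = 0x9.
C[6]: E(K, 0x2) = 0xE.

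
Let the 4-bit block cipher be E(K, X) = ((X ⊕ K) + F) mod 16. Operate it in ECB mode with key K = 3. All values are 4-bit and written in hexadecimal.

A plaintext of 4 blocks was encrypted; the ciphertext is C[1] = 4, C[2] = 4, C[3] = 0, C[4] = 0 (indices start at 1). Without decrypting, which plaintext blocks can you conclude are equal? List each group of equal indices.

P[1] = P[2]; P[3] = P[4]

ECB encrypts each block independently with the same key, so equal ciphertext blocks imply equal plaintext blocks.
C[1] = C[2] = 4, so P[1] = P[2].
C[3] = C[4] = 0, so P[3] = P[4].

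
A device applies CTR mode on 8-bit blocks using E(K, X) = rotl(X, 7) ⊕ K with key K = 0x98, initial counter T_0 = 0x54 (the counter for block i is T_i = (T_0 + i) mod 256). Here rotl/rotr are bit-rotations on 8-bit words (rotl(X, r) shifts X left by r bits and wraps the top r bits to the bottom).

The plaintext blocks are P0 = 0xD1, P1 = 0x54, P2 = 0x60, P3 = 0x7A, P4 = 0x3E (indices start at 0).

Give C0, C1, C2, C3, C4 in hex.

CTR encryption: S_i = E(K, T_i) where T_i is the counter for block i; C_i = P_i ⊕ S_i.
C0: T = 0x54, S = E(K, T) = 0xB2; 0xD1 ⊕ 0xB2 = 0x63.
C1: T = 0x55, S = E(K, T) = 0x32; 0x54 ⊕ 0x32 = 0x66.
C2: T = 0x56, S = E(K, T) = 0xB3; 0x60 ⊕ 0xB3 = 0xD3.
C3: T = 0x57, S = E(K, T) = 0x33; 0x7A ⊕ 0x33 = 0x49.
C4: T = 0x58, S = E(K, T) = 0xB4; 0x3E ⊕ 0xB4 = 0x8A.

C0 = 0x63, C1 = 0x66, C2 = 0xD3, C3 = 0x49, C4 = 0x8A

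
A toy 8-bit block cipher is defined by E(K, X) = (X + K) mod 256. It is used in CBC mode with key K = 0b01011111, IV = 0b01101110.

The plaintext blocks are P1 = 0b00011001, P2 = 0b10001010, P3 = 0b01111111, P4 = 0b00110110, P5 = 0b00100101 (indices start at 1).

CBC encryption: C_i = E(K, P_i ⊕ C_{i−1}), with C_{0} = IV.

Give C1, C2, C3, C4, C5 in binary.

C1 = 0b11010110, C2 = 0b10111011, C3 = 0b00100011, C4 = 0b01110100, C5 = 0b10110000

C1: P1 ⊕ 0b01101110 = 0b01110111; E(K, 0b01110111) = 0b11010110.
C2: P2 ⊕ 0b11010110 = 0b01011100; E(K, 0b01011100) = 0b10111011.
C3: P3 ⊕ 0b10111011 = 0b11000100; E(K, 0b11000100) = 0b00100011.
C4: P4 ⊕ 0b00100011 = 0b00010101; E(K, 0b00010101) = 0b01110100.
C5: P5 ⊕ 0b01110100 = 0b01010001; E(K, 0b01010001) = 0b10110000.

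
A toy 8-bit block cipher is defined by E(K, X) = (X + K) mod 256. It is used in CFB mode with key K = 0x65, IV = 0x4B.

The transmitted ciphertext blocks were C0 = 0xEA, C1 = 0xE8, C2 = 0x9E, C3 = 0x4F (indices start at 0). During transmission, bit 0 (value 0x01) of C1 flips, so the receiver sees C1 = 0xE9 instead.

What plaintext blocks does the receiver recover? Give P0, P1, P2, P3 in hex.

P0 = 0x5A, P1 = 0xA6, P2 = 0xD0, P3 = 0x4C

CFB decryption: P_i = C_i ⊕ E(K, C_{i−1}), with C_{−1} = IV.
Only C1 changed, to 0xE9. In CFB, a change in C_i flips the same bit in P_i and garbles P_{i+1}. Decrypting the received ciphertext:
P0: E(K, 0x4B) = 0xB0; 0xEA ⊕ 0xB0 = 0x5A.
P1: E(K, 0xEA) = 0x4F; 0xE9 ⊕ 0x4F = 0xA6.
P2: E(K, 0xE9) = 0x4E; 0x9E ⊕ 0x4E = 0xD0.
P3: E(K, 0x9E) = 0x03; 0x4F ⊕ 0x03 = 0x4C.
Blocks that differ from the original plaintext: P1, P2.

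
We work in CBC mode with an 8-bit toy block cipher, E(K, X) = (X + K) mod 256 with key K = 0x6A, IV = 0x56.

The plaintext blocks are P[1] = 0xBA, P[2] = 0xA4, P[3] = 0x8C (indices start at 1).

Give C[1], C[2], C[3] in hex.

CBC encryption: C_i = E(K, P_i ⊕ C_{i−1}), with C_{0} = IV.
C[1]: P[1] ⊕ 0x56 = 0xEC; E(K, 0xEC) = 0x56.
C[2]: P[2] ⊕ 0x56 = 0xF2; E(K, 0xF2) = 0x5C.
C[3]: P[3] ⊕ 0x5C = 0xD0; E(K, 0xD0) = 0x3A.

C[1] = 0x56, C[2] = 0x5C, C[3] = 0x3A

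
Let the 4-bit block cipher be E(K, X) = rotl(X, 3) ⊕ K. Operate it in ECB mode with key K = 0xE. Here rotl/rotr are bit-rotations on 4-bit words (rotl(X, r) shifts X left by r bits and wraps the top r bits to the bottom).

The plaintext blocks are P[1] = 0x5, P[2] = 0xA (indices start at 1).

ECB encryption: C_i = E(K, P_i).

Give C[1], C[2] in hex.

C[1] = 0x4, C[2] = 0xB

C[1]: E(K, 0x5) = 0x4.
C[2]: E(K, 0xA) = 0xB.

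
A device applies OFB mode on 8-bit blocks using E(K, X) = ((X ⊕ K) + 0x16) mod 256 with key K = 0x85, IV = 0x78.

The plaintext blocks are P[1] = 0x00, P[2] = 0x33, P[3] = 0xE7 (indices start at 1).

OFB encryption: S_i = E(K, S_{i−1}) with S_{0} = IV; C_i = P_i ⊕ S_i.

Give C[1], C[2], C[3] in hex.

C[1] = 0x13, C[2] = 0x9F, C[3] = 0xD8

C[1]: S = E(K, 0x78) = 0x13; 0x00 ⊕ 0x13 = 0x13.
C[2]: S = E(K, 0x13) = 0xAC; 0x33 ⊕ 0xAC = 0x9F.
C[3]: S = E(K, 0xAC) = 0x3F; 0xE7 ⊕ 0x3F = 0xD8.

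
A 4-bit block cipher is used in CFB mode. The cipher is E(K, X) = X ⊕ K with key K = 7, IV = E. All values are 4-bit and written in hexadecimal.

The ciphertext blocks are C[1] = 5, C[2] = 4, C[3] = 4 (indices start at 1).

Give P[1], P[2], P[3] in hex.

CFB decryption: P_i = C_i ⊕ E(K, C_{i−1}), with C_{0} = IV.
P[1]: E(K, E) = 9; 5 ⊕ 9 = C.
P[2]: E(K, 5) = 2; 4 ⊕ 2 = 6.
P[3]: E(K, 4) = 3; 4 ⊕ 3 = 7.

P[1] = C, P[2] = 6, P[3] = 7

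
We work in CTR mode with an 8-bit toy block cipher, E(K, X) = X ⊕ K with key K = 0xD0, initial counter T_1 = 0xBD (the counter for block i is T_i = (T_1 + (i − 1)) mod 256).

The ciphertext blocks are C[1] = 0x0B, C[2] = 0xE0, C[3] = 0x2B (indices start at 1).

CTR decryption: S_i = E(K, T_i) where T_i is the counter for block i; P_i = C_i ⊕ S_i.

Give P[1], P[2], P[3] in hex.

P[1] = 0x66, P[2] = 0x8E, P[3] = 0x44

P[1]: T = 0xBD, S = E(K, T) = 0x6D; 0x0B ⊕ 0x6D = 0x66.
P[2]: T = 0xBE, S = E(K, T) = 0x6E; 0xE0 ⊕ 0x6E = 0x8E.
P[3]: T = 0xBF, S = E(K, T) = 0x6F; 0x2B ⊕ 0x6F = 0x44.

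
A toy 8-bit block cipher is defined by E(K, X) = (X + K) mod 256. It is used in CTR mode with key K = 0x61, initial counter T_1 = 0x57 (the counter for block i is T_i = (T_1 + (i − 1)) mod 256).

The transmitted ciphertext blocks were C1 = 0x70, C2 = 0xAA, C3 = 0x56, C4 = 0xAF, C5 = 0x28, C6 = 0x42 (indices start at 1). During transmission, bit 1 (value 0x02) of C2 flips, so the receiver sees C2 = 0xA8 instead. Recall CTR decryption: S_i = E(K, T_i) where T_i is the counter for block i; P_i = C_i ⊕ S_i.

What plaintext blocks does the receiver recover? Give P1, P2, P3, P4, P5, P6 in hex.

P1 = 0xC8, P2 = 0x11, P3 = 0xEC, P4 = 0x14, P5 = 0x94, P6 = 0xFF

Only C2 changed, to 0xA8. In CTR, a change in C_i flips the same bit in P_i only; the keystream is unaffected. Decrypting the received ciphertext:
P1: T = 0x57, S = E(K, T) = 0xB8; 0x70 ⊕ 0xB8 = 0xC8.
P2: T = 0x58, S = E(K, T) = 0xB9; 0xA8 ⊕ 0xB9 = 0x11.
P3: T = 0x59, S = E(K, T) = 0xBA; 0x56 ⊕ 0xBA = 0xEC.
P4: T = 0x5A, S = E(K, T) = 0xBB; 0xAF ⊕ 0xBB = 0x14.
P5: T = 0x5B, S = E(K, T) = 0xBC; 0x28 ⊕ 0xBC = 0x94.
P6: T = 0x5C, S = E(K, T) = 0xBD; 0x42 ⊕ 0xBD = 0xFF.
Blocks that differ from the original plaintext: P2.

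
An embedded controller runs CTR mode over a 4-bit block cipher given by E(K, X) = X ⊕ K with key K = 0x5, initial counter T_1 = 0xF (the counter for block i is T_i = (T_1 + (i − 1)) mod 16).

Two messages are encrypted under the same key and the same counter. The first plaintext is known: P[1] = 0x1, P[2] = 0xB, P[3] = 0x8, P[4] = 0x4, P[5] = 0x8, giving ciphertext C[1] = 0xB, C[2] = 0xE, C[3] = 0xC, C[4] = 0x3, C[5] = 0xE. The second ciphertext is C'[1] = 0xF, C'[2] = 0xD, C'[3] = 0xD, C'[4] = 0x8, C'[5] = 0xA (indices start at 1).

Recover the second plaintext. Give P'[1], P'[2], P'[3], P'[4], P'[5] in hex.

P'[1] = 0x5, P'[2] = 0x8, P'[3] = 0x9, P'[4] = 0xF, P'[5] = 0xC

In CTR with a reused counter, both messages share the same keystream S_i, so C_i ⊕ C'_i = P_i ⊕ P'_i and thus P'_i = P_i ⊕ C_i ⊕ C'_i.
P'[1]: 0x1 ⊕ 0xB ⊕ 0xF = 0x5.
P'[2]: 0xB ⊕ 0xE ⊕ 0xD = 0x8.
P'[3]: 0x8 ⊕ 0xC ⊕ 0xD = 0x9.
P'[4]: 0x4 ⊕ 0x3 ⊕ 0x8 = 0xF.
P'[5]: 0x8 ⊕ 0xE ⊕ 0xA = 0xC.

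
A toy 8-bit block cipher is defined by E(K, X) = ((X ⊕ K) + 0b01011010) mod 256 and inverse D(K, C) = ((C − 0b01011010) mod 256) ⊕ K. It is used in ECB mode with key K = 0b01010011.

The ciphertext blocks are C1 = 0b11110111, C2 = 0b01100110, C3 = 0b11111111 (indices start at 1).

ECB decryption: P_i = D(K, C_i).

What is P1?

P1: D(K, 0b11110111) = 0b11001110.

P1 = 0b11001110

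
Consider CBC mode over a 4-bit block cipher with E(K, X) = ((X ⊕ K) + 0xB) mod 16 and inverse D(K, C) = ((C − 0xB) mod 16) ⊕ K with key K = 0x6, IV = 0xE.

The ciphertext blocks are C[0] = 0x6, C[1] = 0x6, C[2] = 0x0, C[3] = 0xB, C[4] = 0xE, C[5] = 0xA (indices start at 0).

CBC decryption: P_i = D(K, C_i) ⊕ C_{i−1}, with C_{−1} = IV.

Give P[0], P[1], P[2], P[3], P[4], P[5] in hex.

P[0] = 0x3, P[1] = 0xB, P[2] = 0x5, P[3] = 0x6, P[4] = 0xE, P[5] = 0x7

P[0]: D(K, 0x6) = 0xD; 0xD ⊕ 0xE = 0x3.
P[1]: D(K, 0x6) = 0xD; 0xD ⊕ 0x6 = 0xB.
P[2]: D(K, 0x0) = 0x3; 0x3 ⊕ 0x6 = 0x5.
P[3]: D(K, 0xB) = 0x6; 0x6 ⊕ 0x0 = 0x6.
P[4]: D(K, 0xE) = 0x5; 0x5 ⊕ 0xB = 0xE.
P[5]: D(K, 0xA) = 0x9; 0x9 ⊕ 0xE = 0x7.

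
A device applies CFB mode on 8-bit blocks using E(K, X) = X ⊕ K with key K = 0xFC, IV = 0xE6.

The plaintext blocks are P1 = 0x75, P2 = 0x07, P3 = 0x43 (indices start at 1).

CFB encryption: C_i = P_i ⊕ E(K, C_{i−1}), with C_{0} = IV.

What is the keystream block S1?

C1: E(K, 0xE6) = 0x1A; 0x75 ⊕ 0x1A = 0x6F.
So S1 = 0x1A.

0x1A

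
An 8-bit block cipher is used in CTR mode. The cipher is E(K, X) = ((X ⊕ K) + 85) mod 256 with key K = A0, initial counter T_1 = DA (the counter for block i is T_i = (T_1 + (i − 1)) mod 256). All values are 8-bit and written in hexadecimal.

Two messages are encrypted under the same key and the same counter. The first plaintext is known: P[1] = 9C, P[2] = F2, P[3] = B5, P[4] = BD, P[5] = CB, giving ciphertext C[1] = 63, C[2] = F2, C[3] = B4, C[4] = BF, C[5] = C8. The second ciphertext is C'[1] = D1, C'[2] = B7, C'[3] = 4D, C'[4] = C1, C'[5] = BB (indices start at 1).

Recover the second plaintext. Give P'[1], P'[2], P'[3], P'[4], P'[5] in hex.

In CTR with a reused counter, both messages share the same keystream S_i, so C_i ⊕ C'_i = P_i ⊕ P'_i and thus P'_i = P_i ⊕ C_i ⊕ C'_i.
P'[1]: 9C ⊕ 63 ⊕ D1 = 2E.
P'[2]: F2 ⊕ F2 ⊕ B7 = B7.
P'[3]: B5 ⊕ B4 ⊕ 4D = 4C.
P'[4]: BD ⊕ BF ⊕ C1 = C3.
P'[5]: CB ⊕ C8 ⊕ BB = B8.

P'[1] = 2E, P'[2] = B7, P'[3] = 4C, P'[4] = C3, P'[5] = B8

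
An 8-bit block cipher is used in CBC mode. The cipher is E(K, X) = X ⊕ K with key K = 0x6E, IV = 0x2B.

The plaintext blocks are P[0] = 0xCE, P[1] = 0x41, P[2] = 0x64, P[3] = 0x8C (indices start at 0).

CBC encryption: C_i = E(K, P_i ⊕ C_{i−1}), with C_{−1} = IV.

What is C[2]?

C[0]: P[0] ⊕ 0x2B = 0xE5; E(K, 0xE5) = 0x8B.
C[1]: P[1] ⊕ 0x8B = 0xCA; E(K, 0xCA) = 0xA4.
C[2]: P[2] ⊕ 0xA4 = 0xC0; E(K, 0xC0) = 0xAE.

C[2] = 0xAE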